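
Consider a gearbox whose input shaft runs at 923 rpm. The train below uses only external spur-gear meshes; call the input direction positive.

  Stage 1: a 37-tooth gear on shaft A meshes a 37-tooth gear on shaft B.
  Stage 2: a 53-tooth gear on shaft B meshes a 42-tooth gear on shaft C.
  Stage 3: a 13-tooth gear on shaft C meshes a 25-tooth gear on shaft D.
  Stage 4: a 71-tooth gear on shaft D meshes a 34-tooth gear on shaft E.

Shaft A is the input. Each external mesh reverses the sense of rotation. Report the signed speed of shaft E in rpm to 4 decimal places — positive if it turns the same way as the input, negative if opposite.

Stage 1 [37T→37T]: ω = 923.0000×37/37 = 923.0000 rpm, dir flips to −; running = −923.0000
Stage 2 [53T→42T]: ω = 923.0000×53/42 = 1164.7381 rpm, dir flips to +; running = +1164.7381
Stage 3 [13T→25T]: ω = 1164.7381×13/25 = 605.6638 rpm, dir flips to −; running = −605.6638
Stage 4 [71T→34T]: ω = 605.6638×71/34 = 1264.7685 rpm, dir flips to +; running = +1264.7685

+1264.7685 rpm (same as input, |ω| = 1264.7685 rpm)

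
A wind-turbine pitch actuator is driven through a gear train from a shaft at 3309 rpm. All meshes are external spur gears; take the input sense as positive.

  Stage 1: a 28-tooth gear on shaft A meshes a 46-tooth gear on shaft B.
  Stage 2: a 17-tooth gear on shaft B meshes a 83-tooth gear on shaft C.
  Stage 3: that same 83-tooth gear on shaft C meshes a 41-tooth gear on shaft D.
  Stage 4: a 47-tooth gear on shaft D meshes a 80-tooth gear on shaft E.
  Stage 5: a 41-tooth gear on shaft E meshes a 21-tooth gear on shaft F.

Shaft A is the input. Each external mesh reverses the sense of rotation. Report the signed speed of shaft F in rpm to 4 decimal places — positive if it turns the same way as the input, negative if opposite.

Stage 1 [28T→46T]: ω = 3309.0000×28/46 = 2014.1739 rpm, dir flips to −; running = −2014.1739
Stage 2 [17T→83T]: ω = 2014.1739×17/83 = 412.5416 rpm, dir flips to +; running = +412.5416
Stage 3 [83T→41T]: ω = 412.5416×83/41 = 835.1453 rpm, dir flips to −; running = −835.1453
Stage 4 [47T→80T]: ω = 835.1453×47/80 = 490.6479 rpm, dir flips to +; running = +490.6479
Stage 5 [41T→21T]: ω = 490.6479×41/21 = 957.9315 rpm, dir flips to −; running = −957.9315

-957.9315 rpm (opposite to input, |ω| = 957.9315 rpm)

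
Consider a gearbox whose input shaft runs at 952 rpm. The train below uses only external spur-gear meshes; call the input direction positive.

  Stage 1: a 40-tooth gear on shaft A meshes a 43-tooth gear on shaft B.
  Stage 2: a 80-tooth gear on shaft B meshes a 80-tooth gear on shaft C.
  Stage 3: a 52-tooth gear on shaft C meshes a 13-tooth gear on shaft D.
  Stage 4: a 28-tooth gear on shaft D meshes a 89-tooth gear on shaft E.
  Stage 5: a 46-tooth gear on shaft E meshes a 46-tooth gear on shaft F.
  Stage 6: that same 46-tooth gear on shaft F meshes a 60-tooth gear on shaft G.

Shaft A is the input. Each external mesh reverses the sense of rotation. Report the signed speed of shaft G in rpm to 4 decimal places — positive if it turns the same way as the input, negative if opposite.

Stage 1 [40T→43T]: ω = 952.0000×40/43 = 885.5814 rpm, dir flips to −; running = −885.5814
Stage 2 [80T→80T]: ω = 885.5814×80/80 = 885.5814 rpm, dir flips to +; running = +885.5814
Stage 3 [52T→13T]: ω = 885.5814×52/13 = 3542.3256 rpm, dir flips to −; running = −3542.3256
Stage 4 [28T→89T]: ω = 3542.3256×28/89 = 1114.4395 rpm, dir flips to +; running = +1114.4395
Stage 5 [46T→46T]: ω = 1114.4395×46/46 = 1114.4395 rpm, dir flips to −; running = −1114.4395
Stage 6 [46T→60T]: ω = 1114.4395×46/60 = 854.4036 rpm, dir flips to +; running = +854.4036

+854.4036 rpm (same as input, |ω| = 854.4036 rpm)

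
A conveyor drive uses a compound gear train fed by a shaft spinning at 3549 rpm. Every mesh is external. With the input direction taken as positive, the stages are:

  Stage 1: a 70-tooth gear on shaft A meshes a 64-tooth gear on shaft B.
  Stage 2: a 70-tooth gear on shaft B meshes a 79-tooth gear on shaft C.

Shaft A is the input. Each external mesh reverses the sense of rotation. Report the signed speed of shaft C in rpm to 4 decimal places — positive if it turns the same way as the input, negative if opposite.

Stage 1 [70T→64T]: ω = 3549.0000×70/64 = 3881.7188 rpm, dir flips to −; running = −3881.7188
Stage 2 [70T→79T]: ω = 3881.7188×70/79 = 3439.4976 rpm, dir flips to +; running = +3439.4976

+3439.4976 rpm (same as input, |ω| = 3439.4976 rpm)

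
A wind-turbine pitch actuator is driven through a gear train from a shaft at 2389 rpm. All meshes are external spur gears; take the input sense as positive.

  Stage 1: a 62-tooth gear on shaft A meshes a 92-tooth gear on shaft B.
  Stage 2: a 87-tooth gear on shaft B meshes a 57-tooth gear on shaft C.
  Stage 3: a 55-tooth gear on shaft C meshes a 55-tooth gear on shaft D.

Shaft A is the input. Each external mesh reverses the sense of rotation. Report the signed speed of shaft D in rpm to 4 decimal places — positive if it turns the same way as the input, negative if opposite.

Stage 1 [62T→92T]: ω = 2389.0000×62/92 = 1609.9783 rpm, dir flips to −; running = −1609.9783
Stage 2 [87T→57T]: ω = 1609.9783×87/57 = 2457.3352 rpm, dir flips to +; running = +2457.3352
Stage 3 [55T→55T]: ω = 2457.3352×55/55 = 2457.3352 rpm, dir flips to −; running = −2457.3352

-2457.3352 rpm (opposite to input, |ω| = 2457.3352 rpm)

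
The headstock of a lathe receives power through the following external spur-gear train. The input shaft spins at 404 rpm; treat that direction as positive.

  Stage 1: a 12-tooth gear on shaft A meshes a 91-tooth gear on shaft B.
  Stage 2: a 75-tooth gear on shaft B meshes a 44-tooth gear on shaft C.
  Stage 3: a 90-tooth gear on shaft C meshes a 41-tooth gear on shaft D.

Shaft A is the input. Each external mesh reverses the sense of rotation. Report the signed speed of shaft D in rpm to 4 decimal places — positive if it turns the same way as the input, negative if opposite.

Stage 1 [12T→91T]: ω = 404.0000×12/91 = 53.2747 rpm, dir flips to −; running = −53.2747
Stage 2 [75T→44T]: ω = 53.2747×75/44 = 90.8092 rpm, dir flips to +; running = +90.8092
Stage 3 [90T→41T]: ω = 90.8092×90/41 = 199.3372 rpm, dir flips to −; running = −199.3372

-199.3372 rpm (opposite to input, |ω| = 199.3372 rpm)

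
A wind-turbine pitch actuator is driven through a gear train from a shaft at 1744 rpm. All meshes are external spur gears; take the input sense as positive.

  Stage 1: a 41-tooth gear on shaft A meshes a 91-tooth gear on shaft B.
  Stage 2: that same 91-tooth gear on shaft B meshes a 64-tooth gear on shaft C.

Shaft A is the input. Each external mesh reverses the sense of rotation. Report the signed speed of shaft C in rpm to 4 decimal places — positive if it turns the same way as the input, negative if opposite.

+1117.2500 rpm (same as input, |ω| = 1117.2500 rpm)

Stage 1 [41T→91T]: ω = 1744.0000×41/91 = 785.7582 rpm, dir flips to −; running = −785.7582
Stage 2 [91T→64T]: ω = 785.7582×91/64 = 1117.2500 rpm, dir flips to +; running = +1117.2500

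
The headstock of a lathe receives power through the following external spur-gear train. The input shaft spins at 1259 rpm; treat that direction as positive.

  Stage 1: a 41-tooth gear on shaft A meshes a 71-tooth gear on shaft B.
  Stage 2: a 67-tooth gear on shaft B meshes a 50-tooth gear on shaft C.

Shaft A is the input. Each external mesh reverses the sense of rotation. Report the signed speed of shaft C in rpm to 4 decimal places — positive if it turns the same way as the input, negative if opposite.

+974.2177 rpm (same as input, |ω| = 974.2177 rpm)

Stage 1 [41T→71T]: ω = 1259.0000×41/71 = 727.0282 rpm, dir flips to −; running = −727.0282
Stage 2 [67T→50T]: ω = 727.0282×67/50 = 974.2177 rpm, dir flips to +; running = +974.2177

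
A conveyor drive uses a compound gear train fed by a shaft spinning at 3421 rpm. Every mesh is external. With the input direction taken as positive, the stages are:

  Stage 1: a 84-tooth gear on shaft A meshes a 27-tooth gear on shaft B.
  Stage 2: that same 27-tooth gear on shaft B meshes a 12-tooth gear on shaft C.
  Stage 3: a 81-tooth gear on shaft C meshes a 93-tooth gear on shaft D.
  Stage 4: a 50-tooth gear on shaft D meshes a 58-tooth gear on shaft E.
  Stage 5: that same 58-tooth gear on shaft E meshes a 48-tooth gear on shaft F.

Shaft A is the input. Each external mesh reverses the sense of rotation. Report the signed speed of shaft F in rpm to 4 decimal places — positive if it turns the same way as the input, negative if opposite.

Stage 1 [84T→27T]: ω = 3421.0000×84/27 = 10643.1111 rpm, dir flips to −; running = −10643.1111
Stage 2 [27T→12T]: ω = 10643.1111×27/12 = 23947.0000 rpm, dir flips to +; running = +23947.0000
Stage 3 [81T→93T]: ω = 23947.0000×81/93 = 20857.0645 rpm, dir flips to −; running = −20857.0645
Stage 4 [50T→58T]: ω = 20857.0645×50/58 = 17980.2280 rpm, dir flips to +; running = +17980.2280
Stage 5 [58T→48T]: ω = 17980.2280×58/48 = 21726.1089 rpm, dir flips to −; running = −21726.1089

-21726.1089 rpm (opposite to input, |ω| = 21726.1089 rpm)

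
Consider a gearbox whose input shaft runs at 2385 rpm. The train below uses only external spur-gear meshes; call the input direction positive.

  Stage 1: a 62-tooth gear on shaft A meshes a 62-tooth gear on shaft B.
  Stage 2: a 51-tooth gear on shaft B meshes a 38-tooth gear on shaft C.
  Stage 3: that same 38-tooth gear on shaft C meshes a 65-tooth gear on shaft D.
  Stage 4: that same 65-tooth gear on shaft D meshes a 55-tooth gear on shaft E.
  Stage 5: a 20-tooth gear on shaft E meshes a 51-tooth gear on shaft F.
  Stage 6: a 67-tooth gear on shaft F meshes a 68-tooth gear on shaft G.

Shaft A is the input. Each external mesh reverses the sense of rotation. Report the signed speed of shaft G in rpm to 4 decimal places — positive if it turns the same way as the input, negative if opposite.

+854.5187 rpm (same as input, |ω| = 854.5187 rpm)

Stage 1 [62T→62T]: ω = 2385.0000×62/62 = 2385.0000 rpm, dir flips to −; running = −2385.0000
Stage 2 [51T→38T]: ω = 2385.0000×51/38 = 3200.9211 rpm, dir flips to +; running = +3200.9211
Stage 3 [38T→65T]: ω = 3200.9211×38/65 = 1871.3077 rpm, dir flips to −; running = −1871.3077
Stage 4 [65T→55T]: ω = 1871.3077×65/55 = 2211.5455 rpm, dir flips to +; running = +2211.5455
Stage 5 [20T→51T]: ω = 2211.5455×20/51 = 867.2727 rpm, dir flips to −; running = −867.2727
Stage 6 [67T→68T]: ω = 867.2727×67/68 = 854.5187 rpm, dir flips to +; running = +854.5187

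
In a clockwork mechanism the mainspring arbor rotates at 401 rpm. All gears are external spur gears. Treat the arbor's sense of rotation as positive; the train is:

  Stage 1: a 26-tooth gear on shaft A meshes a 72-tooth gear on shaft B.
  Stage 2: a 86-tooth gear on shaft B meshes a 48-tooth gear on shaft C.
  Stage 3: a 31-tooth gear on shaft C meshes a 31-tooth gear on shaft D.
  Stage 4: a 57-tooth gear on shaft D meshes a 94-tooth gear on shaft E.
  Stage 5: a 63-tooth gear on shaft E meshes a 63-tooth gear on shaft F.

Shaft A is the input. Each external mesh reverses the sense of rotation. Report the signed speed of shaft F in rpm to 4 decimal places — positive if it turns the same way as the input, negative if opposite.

Stage 1 [26T→72T]: ω = 401.0000×26/72 = 144.8056 rpm, dir flips to −; running = −144.8056
Stage 2 [86T→48T]: ω = 144.8056×86/48 = 259.4433 rpm, dir flips to +; running = +259.4433
Stage 3 [31T→31T]: ω = 259.4433×31/31 = 259.4433 rpm, dir flips to −; running = −259.4433
Stage 4 [57T→94T]: ω = 259.4433×57/94 = 157.3220 rpm, dir flips to +; running = +157.3220
Stage 5 [63T→63T]: ω = 157.3220×63/63 = 157.3220 rpm, dir flips to −; running = −157.3220

-157.3220 rpm (opposite to input, |ω| = 157.3220 rpm)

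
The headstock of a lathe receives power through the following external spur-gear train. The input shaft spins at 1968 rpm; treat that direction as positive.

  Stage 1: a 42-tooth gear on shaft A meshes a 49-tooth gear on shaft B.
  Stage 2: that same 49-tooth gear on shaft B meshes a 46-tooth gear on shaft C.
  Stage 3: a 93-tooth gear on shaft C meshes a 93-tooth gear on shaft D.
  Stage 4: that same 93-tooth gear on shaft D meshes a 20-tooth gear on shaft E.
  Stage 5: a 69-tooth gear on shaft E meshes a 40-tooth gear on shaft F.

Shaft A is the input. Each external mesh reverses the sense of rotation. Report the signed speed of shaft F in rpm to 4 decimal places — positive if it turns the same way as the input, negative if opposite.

Stage 1 [42T→49T]: ω = 1968.0000×42/49 = 1686.8571 rpm, dir flips to −; running = −1686.8571
Stage 2 [49T→46T]: ω = 1686.8571×49/46 = 1796.8696 rpm, dir flips to +; running = +1796.8696
Stage 3 [93T→93T]: ω = 1796.8696×93/93 = 1796.8696 rpm, dir flips to −; running = −1796.8696
Stage 4 [93T→20T]: ω = 1796.8696×93/20 = 8355.4435 rpm, dir flips to +; running = +8355.4435
Stage 5 [69T→40T]: ω = 8355.4435×69/40 = 14413.1400 rpm, dir flips to −; running = −14413.1400

-14413.1400 rpm (opposite to input, |ω| = 14413.1400 rpm)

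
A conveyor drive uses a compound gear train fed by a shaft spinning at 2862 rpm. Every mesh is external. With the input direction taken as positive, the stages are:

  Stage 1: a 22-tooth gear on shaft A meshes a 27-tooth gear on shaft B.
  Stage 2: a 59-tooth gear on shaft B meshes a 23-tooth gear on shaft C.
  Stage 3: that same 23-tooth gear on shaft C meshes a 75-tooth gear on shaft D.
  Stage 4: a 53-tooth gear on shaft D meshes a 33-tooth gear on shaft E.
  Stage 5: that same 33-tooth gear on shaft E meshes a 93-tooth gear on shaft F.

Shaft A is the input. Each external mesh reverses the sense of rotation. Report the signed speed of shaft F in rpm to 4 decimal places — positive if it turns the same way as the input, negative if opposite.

Stage 1 [22T→27T]: ω = 2862.0000×22/27 = 2332.0000 rpm, dir flips to −; running = −2332.0000
Stage 2 [59T→23T]: ω = 2332.0000×59/23 = 5982.0870 rpm, dir flips to +; running = +5982.0870
Stage 3 [23T→75T]: ω = 5982.0870×23/75 = 1834.5067 rpm, dir flips to −; running = −1834.5067
Stage 4 [53T→33T]: ω = 1834.5067×53/33 = 2946.3289 rpm, dir flips to +; running = +2946.3289
Stage 5 [33T→93T]: ω = 2946.3289×33/93 = 1045.4715 rpm, dir flips to −; running = −1045.4715

-1045.4715 rpm (opposite to input, |ω| = 1045.4715 rpm)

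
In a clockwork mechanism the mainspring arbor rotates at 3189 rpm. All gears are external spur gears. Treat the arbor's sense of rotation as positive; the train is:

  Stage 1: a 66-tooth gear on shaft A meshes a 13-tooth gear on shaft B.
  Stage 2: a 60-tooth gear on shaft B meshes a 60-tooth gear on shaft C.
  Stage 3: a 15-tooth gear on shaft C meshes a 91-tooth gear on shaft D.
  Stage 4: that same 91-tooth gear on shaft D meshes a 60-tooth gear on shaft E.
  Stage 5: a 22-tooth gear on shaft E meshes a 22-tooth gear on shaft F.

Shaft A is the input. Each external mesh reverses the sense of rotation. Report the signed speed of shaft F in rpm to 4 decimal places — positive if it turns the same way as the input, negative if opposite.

Stage 1 [66T→13T]: ω = 3189.0000×66/13 = 16190.3077 rpm, dir flips to −; running = −16190.3077
Stage 2 [60T→60T]: ω = 16190.3077×60/60 = 16190.3077 rpm, dir flips to +; running = +16190.3077
Stage 3 [15T→91T]: ω = 16190.3077×15/91 = 2668.7320 rpm, dir flips to −; running = −2668.7320
Stage 4 [91T→60T]: ω = 2668.7320×91/60 = 4047.5769 rpm, dir flips to +; running = +4047.5769
Stage 5 [22T→22T]: ω = 4047.5769×22/22 = 4047.5769 rpm, dir flips to −; running = −4047.5769

-4047.5769 rpm (opposite to input, |ω| = 4047.5769 rpm)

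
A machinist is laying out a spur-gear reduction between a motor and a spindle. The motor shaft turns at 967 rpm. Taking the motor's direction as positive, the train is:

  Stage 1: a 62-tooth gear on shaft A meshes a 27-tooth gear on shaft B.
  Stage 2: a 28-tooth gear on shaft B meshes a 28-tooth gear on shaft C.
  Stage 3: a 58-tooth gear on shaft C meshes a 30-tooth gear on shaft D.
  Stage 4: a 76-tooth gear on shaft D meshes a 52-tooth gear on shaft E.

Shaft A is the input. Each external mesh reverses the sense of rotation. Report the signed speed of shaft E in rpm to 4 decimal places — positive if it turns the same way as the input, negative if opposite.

Stage 1 [62T→27T]: ω = 967.0000×62/27 = 2220.5185 rpm, dir flips to −; running = −2220.5185
Stage 2 [28T→28T]: ω = 2220.5185×28/28 = 2220.5185 rpm, dir flips to +; running = +2220.5185
Stage 3 [58T→30T]: ω = 2220.5185×58/30 = 4293.0025 rpm, dir flips to −; running = −4293.0025
Stage 4 [76T→52T]: ω = 4293.0025×76/52 = 6274.3882 rpm, dir flips to +; running = +6274.3882

+6274.3882 rpm (same as input, |ω| = 6274.3882 rpm)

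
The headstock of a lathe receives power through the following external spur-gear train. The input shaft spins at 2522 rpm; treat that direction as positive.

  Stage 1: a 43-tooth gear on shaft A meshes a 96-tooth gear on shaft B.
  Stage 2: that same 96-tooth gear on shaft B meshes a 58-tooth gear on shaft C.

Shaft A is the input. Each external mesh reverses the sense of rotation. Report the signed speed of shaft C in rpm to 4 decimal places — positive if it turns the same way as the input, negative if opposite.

Stage 1 [43T→96T]: ω = 2522.0000×43/96 = 1129.6458 rpm, dir flips to −; running = −1129.6458
Stage 2 [96T→58T]: ω = 1129.6458×96/58 = 1869.7586 rpm, dir flips to +; running = +1869.7586

+1869.7586 rpm (same as input, |ω| = 1869.7586 rpm)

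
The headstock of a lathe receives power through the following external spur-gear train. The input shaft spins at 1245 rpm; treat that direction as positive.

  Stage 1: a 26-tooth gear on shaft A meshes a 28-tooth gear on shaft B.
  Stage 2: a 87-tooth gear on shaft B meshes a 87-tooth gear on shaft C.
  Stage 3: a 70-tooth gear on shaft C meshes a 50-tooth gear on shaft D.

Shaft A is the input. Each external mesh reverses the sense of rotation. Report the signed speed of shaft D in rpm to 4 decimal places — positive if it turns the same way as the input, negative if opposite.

-1618.5000 rpm (opposite to input, |ω| = 1618.5000 rpm)

Stage 1 [26T→28T]: ω = 1245.0000×26/28 = 1156.0714 rpm, dir flips to −; running = −1156.0714
Stage 2 [87T→87T]: ω = 1156.0714×87/87 = 1156.0714 rpm, dir flips to +; running = +1156.0714
Stage 3 [70T→50T]: ω = 1156.0714×70/50 = 1618.5000 rpm, dir flips to −; running = −1618.5000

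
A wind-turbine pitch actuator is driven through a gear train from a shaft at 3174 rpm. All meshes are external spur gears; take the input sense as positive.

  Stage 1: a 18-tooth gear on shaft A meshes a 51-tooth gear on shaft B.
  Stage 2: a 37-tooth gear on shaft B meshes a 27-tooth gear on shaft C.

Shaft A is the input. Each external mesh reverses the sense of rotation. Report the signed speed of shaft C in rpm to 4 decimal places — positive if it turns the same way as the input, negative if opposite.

Stage 1 [18T→51T]: ω = 3174.0000×18/51 = 1120.2353 rpm, dir flips to −; running = −1120.2353
Stage 2 [37T→27T]: ω = 1120.2353×37/27 = 1535.1373 rpm, dir flips to +; running = +1535.1373

+1535.1373 rpm (same as input, |ω| = 1535.1373 rpm)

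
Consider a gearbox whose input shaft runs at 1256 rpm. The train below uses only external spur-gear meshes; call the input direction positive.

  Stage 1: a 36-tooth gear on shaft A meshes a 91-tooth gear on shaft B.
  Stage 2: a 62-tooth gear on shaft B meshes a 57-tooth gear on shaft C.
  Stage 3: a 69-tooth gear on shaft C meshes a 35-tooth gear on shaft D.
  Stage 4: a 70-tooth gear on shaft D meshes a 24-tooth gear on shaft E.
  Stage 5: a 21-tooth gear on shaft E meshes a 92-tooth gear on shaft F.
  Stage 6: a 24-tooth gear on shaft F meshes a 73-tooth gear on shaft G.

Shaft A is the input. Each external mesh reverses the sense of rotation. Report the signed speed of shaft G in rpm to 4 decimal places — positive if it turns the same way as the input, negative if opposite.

+233.2144 rpm (same as input, |ω| = 233.2144 rpm)

Stage 1 [36T→91T]: ω = 1256.0000×36/91 = 496.8791 rpm, dir flips to −; running = −496.8791
Stage 2 [62T→57T]: ω = 496.8791×62/57 = 540.4650 rpm, dir flips to +; running = +540.4650
Stage 3 [69T→35T]: ω = 540.4650×69/35 = 1065.4882 rpm, dir flips to −; running = −1065.4882
Stage 4 [70T→24T]: ω = 1065.4882×70/24 = 3107.6738 rpm, dir flips to +; running = +3107.6738
Stage 5 [21T→92T]: ω = 3107.6738×21/92 = 709.3603 rpm, dir flips to −; running = −709.3603
Stage 6 [24T→73T]: ω = 709.3603×24/73 = 233.2144 rpm, dir flips to +; running = +233.2144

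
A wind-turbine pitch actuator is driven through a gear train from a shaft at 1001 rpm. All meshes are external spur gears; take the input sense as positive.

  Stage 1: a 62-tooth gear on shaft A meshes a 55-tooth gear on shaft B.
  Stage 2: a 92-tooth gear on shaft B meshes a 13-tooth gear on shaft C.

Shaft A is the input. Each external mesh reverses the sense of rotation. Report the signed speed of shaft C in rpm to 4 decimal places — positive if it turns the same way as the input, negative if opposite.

Stage 1 [62T→55T]: ω = 1001.0000×62/55 = 1128.4000 rpm, dir flips to −; running = −1128.4000
Stage 2 [92T→13T]: ω = 1128.4000×92/13 = 7985.6000 rpm, dir flips to +; running = +7985.6000

+7985.6000 rpm (same as input, |ω| = 7985.6000 rpm)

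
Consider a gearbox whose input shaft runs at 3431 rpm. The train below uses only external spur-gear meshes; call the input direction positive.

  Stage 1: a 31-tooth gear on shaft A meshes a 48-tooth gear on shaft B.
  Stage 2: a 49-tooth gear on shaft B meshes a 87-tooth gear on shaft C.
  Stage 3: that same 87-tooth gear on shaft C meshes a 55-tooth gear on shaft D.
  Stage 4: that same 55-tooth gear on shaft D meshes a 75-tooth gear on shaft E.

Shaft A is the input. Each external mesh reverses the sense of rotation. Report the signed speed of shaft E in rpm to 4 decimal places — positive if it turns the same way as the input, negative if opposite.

Stage 1 [31T→48T]: ω = 3431.0000×31/48 = 2215.8542 rpm, dir flips to −; running = −2215.8542
Stage 2 [49T→87T]: ω = 2215.8542×49/87 = 1248.0098 rpm, dir flips to +; running = +1248.0098
Stage 3 [87T→55T]: ω = 1248.0098×87/55 = 1974.1246 rpm, dir flips to −; running = −1974.1246
Stage 4 [55T→75T]: ω = 1974.1246×55/75 = 1447.6914 rpm, dir flips to +; running = +1447.6914

+1447.6914 rpm (same as input, |ω| = 1447.6914 rpm)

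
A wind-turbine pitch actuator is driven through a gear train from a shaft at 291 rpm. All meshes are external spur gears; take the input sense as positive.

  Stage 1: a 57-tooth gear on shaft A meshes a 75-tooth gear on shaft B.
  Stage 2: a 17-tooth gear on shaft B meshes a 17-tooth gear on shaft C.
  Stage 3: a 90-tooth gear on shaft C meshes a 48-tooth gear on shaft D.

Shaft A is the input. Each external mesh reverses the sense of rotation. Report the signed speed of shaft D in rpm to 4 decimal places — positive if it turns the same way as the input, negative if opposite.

Stage 1 [57T→75T]: ω = 291.0000×57/75 = 221.1600 rpm, dir flips to −; running = −221.1600
Stage 2 [17T→17T]: ω = 221.1600×17/17 = 221.1600 rpm, dir flips to +; running = +221.1600
Stage 3 [90T→48T]: ω = 221.1600×90/48 = 414.6750 rpm, dir flips to −; running = −414.6750

-414.6750 rpm (opposite to input, |ω| = 414.6750 rpm)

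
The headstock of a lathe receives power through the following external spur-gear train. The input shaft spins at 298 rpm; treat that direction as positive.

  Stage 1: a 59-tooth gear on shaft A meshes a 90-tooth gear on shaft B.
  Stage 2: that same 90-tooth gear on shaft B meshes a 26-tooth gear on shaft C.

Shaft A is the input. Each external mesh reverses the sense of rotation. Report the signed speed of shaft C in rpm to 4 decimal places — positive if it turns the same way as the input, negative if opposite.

+676.2308 rpm (same as input, |ω| = 676.2308 rpm)

Stage 1 [59T→90T]: ω = 298.0000×59/90 = 195.3556 rpm, dir flips to −; running = −195.3556
Stage 2 [90T→26T]: ω = 195.3556×90/26 = 676.2308 rpm, dir flips to +; running = +676.2308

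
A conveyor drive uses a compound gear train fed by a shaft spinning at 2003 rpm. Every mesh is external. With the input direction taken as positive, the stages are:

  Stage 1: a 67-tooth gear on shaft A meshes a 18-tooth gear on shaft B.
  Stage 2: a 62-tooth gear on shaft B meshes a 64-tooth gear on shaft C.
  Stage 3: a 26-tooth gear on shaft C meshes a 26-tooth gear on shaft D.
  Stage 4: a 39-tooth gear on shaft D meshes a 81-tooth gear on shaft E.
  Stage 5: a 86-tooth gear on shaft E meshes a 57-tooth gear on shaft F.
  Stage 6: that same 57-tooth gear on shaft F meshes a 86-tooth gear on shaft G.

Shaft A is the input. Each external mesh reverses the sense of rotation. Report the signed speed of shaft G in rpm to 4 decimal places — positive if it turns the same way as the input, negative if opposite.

Stage 1 [67T→18T]: ω = 2003.0000×67/18 = 7455.6111 rpm, dir flips to −; running = −7455.6111
Stage 2 [62T→64T]: ω = 7455.6111×62/64 = 7222.6233 rpm, dir flips to +; running = +7222.6233
Stage 3 [26T→26T]: ω = 7222.6233×26/26 = 7222.6233 rpm, dir flips to −; running = −7222.6233
Stage 4 [39T→81T]: ω = 7222.6233×39/81 = 3477.5593 rpm, dir flips to +; running = +3477.5593
Stage 5 [86T→57T]: ω = 3477.5593×86/57 = 5246.8439 rpm, dir flips to −; running = −5246.8439
Stage 6 [57T→86T]: ω = 5246.8439×57/86 = 3477.5593 rpm, dir flips to +; running = +3477.5593

+3477.5593 rpm (same as input, |ω| = 3477.5593 rpm)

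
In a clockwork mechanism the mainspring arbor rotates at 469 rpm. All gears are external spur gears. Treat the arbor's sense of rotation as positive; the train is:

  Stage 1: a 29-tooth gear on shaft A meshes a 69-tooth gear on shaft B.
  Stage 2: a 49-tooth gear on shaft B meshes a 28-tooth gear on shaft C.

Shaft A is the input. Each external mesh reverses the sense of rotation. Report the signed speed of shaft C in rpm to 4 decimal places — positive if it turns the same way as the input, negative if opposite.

Stage 1 [29T→69T]: ω = 469.0000×29/69 = 197.1159 rpm, dir flips to −; running = −197.1159
Stage 2 [49T→28T]: ω = 197.1159×49/28 = 344.9529 rpm, dir flips to +; running = +344.9529

+344.9529 rpm (same as input, |ω| = 344.9529 rpm)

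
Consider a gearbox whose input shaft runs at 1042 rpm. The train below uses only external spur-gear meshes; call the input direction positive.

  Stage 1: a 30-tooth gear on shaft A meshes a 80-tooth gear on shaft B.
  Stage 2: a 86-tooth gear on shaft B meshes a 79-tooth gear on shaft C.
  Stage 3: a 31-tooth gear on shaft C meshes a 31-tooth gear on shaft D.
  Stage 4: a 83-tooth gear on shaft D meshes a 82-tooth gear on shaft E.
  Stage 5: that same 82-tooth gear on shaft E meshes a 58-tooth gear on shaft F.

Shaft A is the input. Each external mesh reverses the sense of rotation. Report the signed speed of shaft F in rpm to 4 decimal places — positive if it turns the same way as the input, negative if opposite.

-608.7240 rpm (opposite to input, |ω| = 608.7240 rpm)

Stage 1 [30T→80T]: ω = 1042.0000×30/80 = 390.7500 rpm, dir flips to −; running = −390.7500
Stage 2 [86T→79T]: ω = 390.7500×86/79 = 425.3734 rpm, dir flips to +; running = +425.3734
Stage 3 [31T→31T]: ω = 425.3734×31/31 = 425.3734 rpm, dir flips to −; running = −425.3734
Stage 4 [83T→82T]: ω = 425.3734×83/82 = 430.5609 rpm, dir flips to +; running = +430.5609
Stage 5 [82T→58T]: ω = 430.5609×82/58 = 608.7240 rpm, dir flips to −; running = −608.7240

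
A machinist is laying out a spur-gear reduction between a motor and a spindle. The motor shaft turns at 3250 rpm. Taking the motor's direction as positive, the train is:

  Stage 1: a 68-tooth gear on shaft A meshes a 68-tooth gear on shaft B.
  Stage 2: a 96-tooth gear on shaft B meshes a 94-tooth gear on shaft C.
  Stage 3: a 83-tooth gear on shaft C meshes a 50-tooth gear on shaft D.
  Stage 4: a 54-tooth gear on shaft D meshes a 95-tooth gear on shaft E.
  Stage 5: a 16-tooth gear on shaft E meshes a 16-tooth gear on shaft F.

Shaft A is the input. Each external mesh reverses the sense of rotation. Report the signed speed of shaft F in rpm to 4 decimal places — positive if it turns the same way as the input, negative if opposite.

-3131.8791 rpm (opposite to input, |ω| = 3131.8791 rpm)

Stage 1 [68T→68T]: ω = 3250.0000×68/68 = 3250.0000 rpm, dir flips to −; running = −3250.0000
Stage 2 [96T→94T]: ω = 3250.0000×96/94 = 3319.1489 rpm, dir flips to +; running = +3319.1489
Stage 3 [83T→50T]: ω = 3319.1489×83/50 = 5509.7872 rpm, dir flips to −; running = −5509.7872
Stage 4 [54T→95T]: ω = 5509.7872×54/95 = 3131.8791 rpm, dir flips to +; running = +3131.8791
Stage 5 [16T→16T]: ω = 3131.8791×16/16 = 3131.8791 rpm, dir flips to −; running = −3131.8791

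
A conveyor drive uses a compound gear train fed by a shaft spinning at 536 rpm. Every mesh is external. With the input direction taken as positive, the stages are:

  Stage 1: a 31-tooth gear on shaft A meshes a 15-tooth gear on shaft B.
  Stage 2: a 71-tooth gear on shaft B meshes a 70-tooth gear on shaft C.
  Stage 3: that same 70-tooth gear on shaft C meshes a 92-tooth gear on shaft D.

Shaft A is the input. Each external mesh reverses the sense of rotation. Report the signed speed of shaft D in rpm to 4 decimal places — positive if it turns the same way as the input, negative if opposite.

-854.8812 rpm (opposite to input, |ω| = 854.8812 rpm)

Stage 1 [31T→15T]: ω = 536.0000×31/15 = 1107.7333 rpm, dir flips to −; running = −1107.7333
Stage 2 [71T→70T]: ω = 1107.7333×71/70 = 1123.5581 rpm, dir flips to +; running = +1123.5581
Stage 3 [70T→92T]: ω = 1123.5581×70/92 = 854.8812 rpm, dir flips to −; running = −854.8812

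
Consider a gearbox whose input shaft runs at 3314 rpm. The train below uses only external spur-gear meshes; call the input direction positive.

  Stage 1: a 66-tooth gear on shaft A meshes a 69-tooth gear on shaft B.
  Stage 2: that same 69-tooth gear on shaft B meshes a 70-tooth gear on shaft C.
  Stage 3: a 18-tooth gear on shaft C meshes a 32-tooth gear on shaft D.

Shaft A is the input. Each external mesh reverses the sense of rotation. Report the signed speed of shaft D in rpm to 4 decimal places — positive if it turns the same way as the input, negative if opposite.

-1757.6036 rpm (opposite to input, |ω| = 1757.6036 rpm)

Stage 1 [66T→69T]: ω = 3314.0000×66/69 = 3169.9130 rpm, dir flips to −; running = −3169.9130
Stage 2 [69T→70T]: ω = 3169.9130×69/70 = 3124.6286 rpm, dir flips to +; running = +3124.6286
Stage 3 [18T→32T]: ω = 3124.6286×18/32 = 1757.6036 rpm, dir flips to −; running = −1757.6036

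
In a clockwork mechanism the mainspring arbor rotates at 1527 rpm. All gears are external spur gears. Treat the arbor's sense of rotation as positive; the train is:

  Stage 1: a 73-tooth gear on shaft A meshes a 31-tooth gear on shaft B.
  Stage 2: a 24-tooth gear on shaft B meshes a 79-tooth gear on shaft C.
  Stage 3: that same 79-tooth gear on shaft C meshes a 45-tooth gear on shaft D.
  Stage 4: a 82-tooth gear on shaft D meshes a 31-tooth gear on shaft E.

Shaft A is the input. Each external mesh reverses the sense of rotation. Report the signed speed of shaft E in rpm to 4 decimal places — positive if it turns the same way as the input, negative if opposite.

Stage 1 [73T→31T]: ω = 1527.0000×73/31 = 3595.8387 rpm, dir flips to −; running = −3595.8387
Stage 2 [24T→79T]: ω = 3595.8387×24/79 = 1092.4067 rpm, dir flips to +; running = +1092.4067
Stage 3 [79T→45T]: ω = 1092.4067×79/45 = 1917.7806 rpm, dir flips to −; running = −1917.7806
Stage 4 [82T→31T]: ω = 1917.7806×82/31 = 5072.8391 rpm, dir flips to +; running = +5072.8391

+5072.8391 rpm (same as input, |ω| = 5072.8391 rpm)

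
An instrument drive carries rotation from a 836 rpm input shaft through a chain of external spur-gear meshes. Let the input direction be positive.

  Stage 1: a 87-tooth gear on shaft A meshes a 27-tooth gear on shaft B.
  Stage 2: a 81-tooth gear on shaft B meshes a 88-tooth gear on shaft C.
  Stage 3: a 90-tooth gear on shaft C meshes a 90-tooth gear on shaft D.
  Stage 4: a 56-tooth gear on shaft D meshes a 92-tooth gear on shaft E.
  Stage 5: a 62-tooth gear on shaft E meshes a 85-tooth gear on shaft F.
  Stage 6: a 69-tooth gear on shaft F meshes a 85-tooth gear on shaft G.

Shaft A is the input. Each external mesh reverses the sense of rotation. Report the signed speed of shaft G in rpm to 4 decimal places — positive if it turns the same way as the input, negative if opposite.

+893.6496 rpm (same as input, |ω| = 893.6496 rpm)

Stage 1 [87T→27T]: ω = 836.0000×87/27 = 2693.7778 rpm, dir flips to −; running = −2693.7778
Stage 2 [81T→88T]: ω = 2693.7778×81/88 = 2479.5000 rpm, dir flips to +; running = +2479.5000
Stage 3 [90T→90T]: ω = 2479.5000×90/90 = 2479.5000 rpm, dir flips to −; running = −2479.5000
Stage 4 [56T→92T]: ω = 2479.5000×56/92 = 1509.2609 rpm, dir flips to +; running = +1509.2609
Stage 5 [62T→85T]: ω = 1509.2609×62/85 = 1100.8726 rpm, dir flips to −; running = −1100.8726
Stage 6 [69T→85T]: ω = 1100.8726×69/85 = 893.6496 rpm, dir flips to +; running = +893.6496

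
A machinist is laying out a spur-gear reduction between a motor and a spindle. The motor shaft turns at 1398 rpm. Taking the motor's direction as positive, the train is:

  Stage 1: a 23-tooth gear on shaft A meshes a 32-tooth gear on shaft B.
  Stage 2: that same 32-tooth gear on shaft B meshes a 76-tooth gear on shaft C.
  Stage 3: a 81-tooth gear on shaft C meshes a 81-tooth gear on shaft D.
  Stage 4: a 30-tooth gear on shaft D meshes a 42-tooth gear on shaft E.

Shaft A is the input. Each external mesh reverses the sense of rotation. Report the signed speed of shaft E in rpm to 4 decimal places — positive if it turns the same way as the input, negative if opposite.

+302.1992 rpm (same as input, |ω| = 302.1992 rpm)

Stage 1 [23T→32T]: ω = 1398.0000×23/32 = 1004.8125 rpm, dir flips to −; running = −1004.8125
Stage 2 [32T→76T]: ω = 1004.8125×32/76 = 423.0789 rpm, dir flips to +; running = +423.0789
Stage 3 [81T→81T]: ω = 423.0789×81/81 = 423.0789 rpm, dir flips to −; running = −423.0789
Stage 4 [30T→42T]: ω = 423.0789×30/42 = 302.1992 rpm, dir flips to +; running = +302.1992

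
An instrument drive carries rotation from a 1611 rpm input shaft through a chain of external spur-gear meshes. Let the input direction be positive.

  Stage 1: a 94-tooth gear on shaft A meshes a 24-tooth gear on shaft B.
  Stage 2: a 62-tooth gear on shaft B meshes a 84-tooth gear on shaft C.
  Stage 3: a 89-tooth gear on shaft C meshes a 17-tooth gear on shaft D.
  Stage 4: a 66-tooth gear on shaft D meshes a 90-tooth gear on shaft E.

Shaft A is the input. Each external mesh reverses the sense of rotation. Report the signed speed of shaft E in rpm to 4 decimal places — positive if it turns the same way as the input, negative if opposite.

Stage 1 [94T→24T]: ω = 1611.0000×94/24 = 6309.7500 rpm, dir flips to −; running = −6309.7500
Stage 2 [62T→84T]: ω = 6309.7500×62/84 = 4657.1964 rpm, dir flips to +; running = +4657.1964
Stage 3 [89T→17T]: ω = 4657.1964×89/17 = 24381.7931 rpm, dir flips to −; running = −24381.7931
Stage 4 [66T→90T]: ω = 24381.7931×66/90 = 17879.9816 rpm, dir flips to +; running = +17879.9816

+17879.9816 rpm (same as input, |ω| = 17879.9816 rpm)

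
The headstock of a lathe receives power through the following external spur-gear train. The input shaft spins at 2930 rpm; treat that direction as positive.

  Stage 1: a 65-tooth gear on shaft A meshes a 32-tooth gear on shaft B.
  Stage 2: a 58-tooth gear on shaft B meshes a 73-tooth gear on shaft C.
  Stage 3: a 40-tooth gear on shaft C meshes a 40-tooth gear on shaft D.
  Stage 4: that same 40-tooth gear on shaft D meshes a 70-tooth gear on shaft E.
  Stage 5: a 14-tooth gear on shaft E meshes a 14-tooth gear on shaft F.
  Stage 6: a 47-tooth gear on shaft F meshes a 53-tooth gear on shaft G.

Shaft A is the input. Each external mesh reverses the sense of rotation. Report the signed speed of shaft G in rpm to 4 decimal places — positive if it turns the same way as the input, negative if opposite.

+2396.1835 rpm (same as input, |ω| = 2396.1835 rpm)

Stage 1 [65T→32T]: ω = 2930.0000×65/32 = 5951.5625 rpm, dir flips to −; running = −5951.5625
Stage 2 [58T→73T]: ω = 5951.5625×58/73 = 4728.6387 rpm, dir flips to +; running = +4728.6387
Stage 3 [40T→40T]: ω = 4728.6387×40/40 = 4728.6387 rpm, dir flips to −; running = −4728.6387
Stage 4 [40T→70T]: ω = 4728.6387×40/70 = 2702.0793 rpm, dir flips to +; running = +2702.0793
Stage 5 [14T→14T]: ω = 2702.0793×14/14 = 2702.0793 rpm, dir flips to −; running = −2702.0793
Stage 6 [47T→53T]: ω = 2702.0793×47/53 = 2396.1835 rpm, dir flips to +; running = +2396.1835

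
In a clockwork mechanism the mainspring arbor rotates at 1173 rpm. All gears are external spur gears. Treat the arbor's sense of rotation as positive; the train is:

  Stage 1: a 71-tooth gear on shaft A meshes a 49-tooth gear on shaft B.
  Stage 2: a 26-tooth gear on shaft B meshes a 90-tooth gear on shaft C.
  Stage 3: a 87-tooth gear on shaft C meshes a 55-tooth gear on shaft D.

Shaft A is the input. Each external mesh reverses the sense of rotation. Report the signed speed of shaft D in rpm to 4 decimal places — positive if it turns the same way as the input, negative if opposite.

Stage 1 [71T→49T]: ω = 1173.0000×71/49 = 1699.6531 rpm, dir flips to −; running = −1699.6531
Stage 2 [26T→90T]: ω = 1699.6531×26/90 = 491.0109 rpm, dir flips to +; running = +491.0109
Stage 3 [87T→55T]: ω = 491.0109×87/55 = 776.6899 rpm, dir flips to −; running = −776.6899

-776.6899 rpm (opposite to input, |ω| = 776.6899 rpm)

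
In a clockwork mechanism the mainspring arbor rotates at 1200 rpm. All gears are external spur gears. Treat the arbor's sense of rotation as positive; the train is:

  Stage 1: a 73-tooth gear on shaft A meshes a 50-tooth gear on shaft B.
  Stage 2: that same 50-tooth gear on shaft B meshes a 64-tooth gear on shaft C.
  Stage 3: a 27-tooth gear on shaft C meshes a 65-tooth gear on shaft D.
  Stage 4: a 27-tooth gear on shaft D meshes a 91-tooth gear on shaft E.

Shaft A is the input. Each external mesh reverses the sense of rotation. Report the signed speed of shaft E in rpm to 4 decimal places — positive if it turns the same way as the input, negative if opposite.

Stage 1 [73T→50T]: ω = 1200.0000×73/50 = 1752.0000 rpm, dir flips to −; running = −1752.0000
Stage 2 [50T→64T]: ω = 1752.0000×50/64 = 1368.7500 rpm, dir flips to +; running = +1368.7500
Stage 3 [27T→65T]: ω = 1368.7500×27/65 = 568.5577 rpm, dir flips to −; running = −568.5577
Stage 4 [27T→91T]: ω = 568.5577×27/91 = 168.6929 rpm, dir flips to +; running = +168.6929

+168.6929 rpm (same as input, |ω| = 168.6929 rpm)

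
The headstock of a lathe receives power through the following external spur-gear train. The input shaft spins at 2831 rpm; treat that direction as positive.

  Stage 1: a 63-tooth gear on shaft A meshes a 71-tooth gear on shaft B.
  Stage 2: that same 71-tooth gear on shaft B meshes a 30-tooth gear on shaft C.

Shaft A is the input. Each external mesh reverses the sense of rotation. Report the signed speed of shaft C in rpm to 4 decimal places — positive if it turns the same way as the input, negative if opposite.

+5945.1000 rpm (same as input, |ω| = 5945.1000 rpm)

Stage 1 [63T→71T]: ω = 2831.0000×63/71 = 2512.0141 rpm, dir flips to −; running = −2512.0141
Stage 2 [71T→30T]: ω = 2512.0141×71/30 = 5945.1000 rpm, dir flips to +; running = +5945.1000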